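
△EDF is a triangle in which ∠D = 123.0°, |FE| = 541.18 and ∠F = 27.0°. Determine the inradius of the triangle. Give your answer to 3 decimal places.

The third angle is ∠E = 180° − ∠D − ∠F = 30.00°.
Law of sines: |DF| = |FE|·sin E/sin D ≈ 322.64.
Law of sines: |ED| = |FE|·sin F/sin D ≈ 292.95.
Area = ½·|FE|·|DF|·sin F ≈ 39635.
Semiperimeter s = (322.64+541.18+292.95)/2 = 578.39.
Inradius = area/s = 39635/578.39 ≈ 68.527.

r ≈ 68.527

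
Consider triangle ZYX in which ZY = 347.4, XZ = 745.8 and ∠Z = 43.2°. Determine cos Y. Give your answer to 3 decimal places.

By the law of cosines, YX² = XZ² + ZY² − 2·XZ·ZY·cos Z = 2.9917e+05, so YX ≈ 546.96.
Law of cosines again: cos Y = (ZY² + YX² − XZ²)/(2·ZY·YX) ≈ -0.35883, so ∠Y ≈ 111.03°.

-0.359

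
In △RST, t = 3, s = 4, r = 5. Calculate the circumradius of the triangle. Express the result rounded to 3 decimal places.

2.500

By the law of cosines, cos R = (s² + t² − r²) / (2·s·t) ≈ 0.00000, so ∠R ≈ 90.00°.
Circumradius = r/(2 sin R) ≈ 2.5.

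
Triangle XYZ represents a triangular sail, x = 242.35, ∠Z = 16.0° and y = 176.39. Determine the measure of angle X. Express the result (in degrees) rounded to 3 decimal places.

By the law of cosines, z² = x² + y² − 2·x·y·cos Z = 7662.7, so z ≈ 87.537.
Law of cosines again: cos X = (y² + z² − x²)/(2·y·z) ≈ -0.64626, so ∠X ≈ 130.26°.

130.260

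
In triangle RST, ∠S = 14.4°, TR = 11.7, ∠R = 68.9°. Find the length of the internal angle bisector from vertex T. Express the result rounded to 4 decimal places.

The third angle is ∠T = 180° − ∠R − ∠S = 96.70°.
Law of sines: ST = TR·sin R/sin S ≈ 43.892.
Law of sines: RS = TR·sin T/sin S ≈ 46.725.
The bisector from T has length 2·ST·TR·cos(∠T/2)/(ST+TR) ≈ 12.278.

12.2782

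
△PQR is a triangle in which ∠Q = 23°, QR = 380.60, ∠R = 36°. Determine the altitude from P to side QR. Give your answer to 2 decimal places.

101.98

The third angle is ∠P = 180° − ∠Q − ∠R = 121.00°.
Law of sines: RP = QR·sin Q/sin P ≈ 173.49.
Law of sines: PQ = QR·sin R/sin P ≈ 260.99.
Area = ½·QR·RP·sin R ≈ 19406.
The altitude from P has length 2·area/QR ≈ 101.98.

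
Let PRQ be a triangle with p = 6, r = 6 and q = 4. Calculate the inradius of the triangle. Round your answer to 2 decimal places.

1.41

Semiperimeter s = (6 + 6 + 4)/2 = 8.
Heron's formula: area = √(8·2·2·4) ≈ 11.314.
Inradius = area/s = 11.314/8 ≈ 1.4142.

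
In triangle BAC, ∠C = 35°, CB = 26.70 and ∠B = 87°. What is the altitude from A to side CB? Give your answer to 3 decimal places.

The third angle is ∠A = 180° − ∠C − ∠B = 58.00°.
Law of sines: AC = CB·sin B/sin A ≈ 31.441.
Law of sines: BA = CB·sin C/sin A ≈ 18.059.
Area = ½·CB·AC·sin C ≈ 240.75.
The altitude from A has length 2·area/CB ≈ 18.034.

18.034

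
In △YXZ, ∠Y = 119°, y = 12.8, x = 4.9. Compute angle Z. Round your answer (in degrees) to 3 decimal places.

41.439

Law of sines: sin X = x·sin Y/y ≈ 0.33482.
Since y ≥ x, only the acute value applies: ∠X ≈ 19.56°.
Then ∠Z = 180° − ∠Y − ∠X ≈ 41.44°.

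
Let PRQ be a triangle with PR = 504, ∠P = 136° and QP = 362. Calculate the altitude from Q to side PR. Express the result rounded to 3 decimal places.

By the law of cosines, RQ² = QP² + PR² − 2·QP·PR·cos P = 6.4754e+05, so RQ ≈ 804.7.
Area = ½·QP·PR·sin P ≈ 63370.
The altitude from Q has length 2·area/PR ≈ 251.47.

h_Q ≈ 251.466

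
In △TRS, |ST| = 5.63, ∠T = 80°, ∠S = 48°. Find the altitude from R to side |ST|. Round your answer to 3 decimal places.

The third angle is ∠R = 180° − ∠S − ∠T = 52.00°.
Law of sines: |RS| = |ST|·sin T/sin R ≈ 7.036.
Law of sines: |TR| = |ST|·sin S/sin R ≈ 5.3095.
Area = ½·|ST|·|RS|·sin S ≈ 14.719.
The altitude from R has length 2·area/|ST| ≈ 5.2288.

5.229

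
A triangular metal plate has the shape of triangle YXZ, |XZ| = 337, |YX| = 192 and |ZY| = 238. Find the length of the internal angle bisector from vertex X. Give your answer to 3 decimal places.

t_X ≈ 227.172

By the law of cosines, cos X = (|YX|² + |XZ|² − |ZY|²) / (2·|YX|·|XZ|) ≈ 0.72475, so ∠X ≈ 43.55°.
The bisector from X has length 2·|YX|·|XZ|·cos(∠X/2)/(|YX|+|XZ|) ≈ 227.17.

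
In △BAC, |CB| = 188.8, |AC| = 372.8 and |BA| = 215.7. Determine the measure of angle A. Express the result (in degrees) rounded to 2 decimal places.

By the law of cosines, cos A = (|BA|² + |AC|² − |CB|²) / (2·|BA|·|AC|) ≈ 0.93182, so ∠A ≈ 21.28°.

∠A ≈ 21.28°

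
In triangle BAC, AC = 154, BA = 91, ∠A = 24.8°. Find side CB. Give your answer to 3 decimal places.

By the law of cosines, CB² = BA² + AC² − 2·BA·AC·cos A = 6553.8, so CB ≈ 80.956.

80.956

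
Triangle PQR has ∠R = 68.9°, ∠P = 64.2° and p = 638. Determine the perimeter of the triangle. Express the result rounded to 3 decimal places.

1816.547

The third angle is ∠Q = 180° − ∠R − ∠P = 46.90°.
Law of sines: q = p·sin Q/sin P ≈ 517.42.
Law of sines: r = p·sin R/sin P ≈ 661.13.
Semiperimeter s = (638+517.42+661.13)/2 = 908.27.
Perimeter = 638 + 517.42 + 661.13 = 1816.5.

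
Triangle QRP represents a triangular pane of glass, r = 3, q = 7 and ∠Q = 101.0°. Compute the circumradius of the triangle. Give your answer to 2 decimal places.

3.57

Law of sines: sin R = r·sin Q/q ≈ 0.42070.
Since q ≥ r, only the acute value applies: ∠R ≈ 24.88°.
Then ∠P = 180° − ∠Q − ∠R ≈ 54.12°.
Law of sines gives p = q·sin P/sin Q ≈ 5.778.
Circumradius = q/(2 sin Q) ≈ 3.5655.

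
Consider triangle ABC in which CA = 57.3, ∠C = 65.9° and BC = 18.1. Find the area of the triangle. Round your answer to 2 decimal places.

Area = ½·BC·CA·sin C ≈ 473.36.

area ≈ 473.36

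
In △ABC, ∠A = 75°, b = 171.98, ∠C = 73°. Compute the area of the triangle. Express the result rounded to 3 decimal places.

The third angle is ∠B = 180° − ∠C − ∠A = 32.00°.
Law of sines: a = b·sin A/sin B ≈ 313.48.
Law of sines: c = b·sin C/sin B ≈ 310.36.
Area = ½·b·a·sin C ≈ 25778.

area ≈ 25778.419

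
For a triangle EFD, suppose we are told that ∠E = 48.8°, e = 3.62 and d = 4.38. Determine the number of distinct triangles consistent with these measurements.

d·sin E = 4.38·sin(48.8°) ≈ 3.296.
Since d sin E < e < d (3.296 < 3.62 < 4.38), two triangles exist.

2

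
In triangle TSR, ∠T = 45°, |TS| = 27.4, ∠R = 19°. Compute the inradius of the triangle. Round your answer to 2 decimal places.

The third angle is ∠S = 180° − ∠R − ∠T = 116.00°.
Law of sines: |SR| = |TS|·sin T/sin R ≈ 59.511.
Law of sines: |RT| = |TS|·sin S/sin R ≈ 75.643.
Area = ½·|TS|·|SR|·sin S ≈ 732.78.
Semiperimeter s = (59.511+75.643+27.4)/2 = 81.277.
Inradius = area/s = 732.78/81.277 ≈ 9.0159.

9.02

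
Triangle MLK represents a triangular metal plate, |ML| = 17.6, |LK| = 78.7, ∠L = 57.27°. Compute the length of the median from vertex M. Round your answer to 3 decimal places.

33.306

By the law of cosines, |KM|² = |ML|² + |LK|² − 2·|ML|·|LK|·cos L = 5005.6, so |KM| ≈ 70.751.
Median from M: ½√(2·|KM|² + 2·|ML|² − |LK|²) ≈ 33.306.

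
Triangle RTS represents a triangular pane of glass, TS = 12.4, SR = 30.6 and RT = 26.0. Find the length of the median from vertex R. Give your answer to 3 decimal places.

m_R ≈ 27.708

Median from R: ½√(2·SR² + 2·RT² − TS²) ≈ 27.708.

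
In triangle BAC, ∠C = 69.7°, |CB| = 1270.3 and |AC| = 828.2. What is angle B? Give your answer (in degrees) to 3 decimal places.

By the law of cosines, |BA|² = |AC|² + |CB|² − 2·|AC|·|CB|·cos C = 1.5696e+06, so |BA| ≈ 1252.8.
Law of cosines again: cos B = (|CB|² + |BA|² − |AC|²)/(2·|CB|·|BA|) ≈ 0.78460, so ∠B ≈ 38.32°.

∠B ≈ 38.316°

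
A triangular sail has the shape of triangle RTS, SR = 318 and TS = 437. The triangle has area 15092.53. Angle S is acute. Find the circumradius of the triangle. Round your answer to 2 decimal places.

331.96

From area = ½·TS·SR·sin S, we get sin S = 2·area/(TS·SR) ≈ 0.21721.
Taking the acute solution, ∠S ≈ 12.55°.
Law of cosines then gives RT ≈ 144.21.
Circumradius = RT/(2 sin S) ≈ 331.96.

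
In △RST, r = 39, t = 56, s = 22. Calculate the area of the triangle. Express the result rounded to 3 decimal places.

Semiperimeter p = (39 + 22 + 56)/2 = 58.5.
Heron's formula: area = √(58.5·19.5·36.5·2.5) ≈ 322.64.

322.635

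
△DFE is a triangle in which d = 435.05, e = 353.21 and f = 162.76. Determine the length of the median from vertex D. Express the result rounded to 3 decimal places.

m_D ≈ 168.247

Median from D: ½√(2·f² + 2·e² − d²) ≈ 168.25.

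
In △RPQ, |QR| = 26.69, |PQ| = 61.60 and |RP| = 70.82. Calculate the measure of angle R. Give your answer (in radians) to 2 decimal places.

1.03

By the law of cosines, cos R = (|QR|² + |RP|² − |PQ|²) / (2·|QR|·|RP|) ≈ 0.51140, so ∠R ≈ 1.0340 rad.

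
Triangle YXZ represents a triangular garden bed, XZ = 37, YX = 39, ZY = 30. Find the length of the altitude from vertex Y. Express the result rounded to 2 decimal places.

28.25

Semiperimeter s = (37 + 30 + 39)/2 = 53.
Heron's formula: area = √(53·16·23·14) ≈ 522.55.
The altitude from Y has length 2·area/XZ ≈ 28.246.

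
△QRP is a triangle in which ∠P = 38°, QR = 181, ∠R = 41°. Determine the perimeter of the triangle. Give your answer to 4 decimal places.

The third angle is ∠Q = 180° − ∠R − ∠P = 101.00°.
Law of sines: RP = QR·sin Q/sin P ≈ 288.59.
Law of sines: PQ = QR·sin R/sin P ≈ 192.88.
Semiperimeter s = (288.59+192.88+181)/2 = 331.23.
Perimeter = 288.59 + 192.88 + 181 = 662.47.

662.4678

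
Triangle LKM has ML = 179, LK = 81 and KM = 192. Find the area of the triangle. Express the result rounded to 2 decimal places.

7236.47

Semiperimeter s = (192 + 179 + 81)/2 = 226.
Heron's formula: area = √(226·34·47·145) ≈ 7236.5.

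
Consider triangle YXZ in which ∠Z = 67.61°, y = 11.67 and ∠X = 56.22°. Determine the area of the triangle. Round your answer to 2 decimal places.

The third angle is ∠Y = 180° − ∠X − ∠Z = 56.17°.
Law of sines: x = y·sin X/sin Y ≈ 11.677.
Law of sines: z = y·sin Z/sin Y ≈ 12.989.
Area = ½·y·x·sin Z ≈ 62.998.

area ≈ 63.00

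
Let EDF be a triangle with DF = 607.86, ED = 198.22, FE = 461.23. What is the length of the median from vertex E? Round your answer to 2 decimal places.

Median from E: ½√(2·FE² + 2·ED² − DF²) ≈ 183.41.

183.41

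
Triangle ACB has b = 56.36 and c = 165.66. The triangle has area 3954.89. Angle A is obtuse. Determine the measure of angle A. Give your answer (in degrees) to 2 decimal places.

∠A ≈ 122.09°

From area = ½·c·b·sin A, we get sin A = 2·area/(c·b) ≈ 0.84718.
Taking the obtuse solution, ∠A ≈ 122.09°.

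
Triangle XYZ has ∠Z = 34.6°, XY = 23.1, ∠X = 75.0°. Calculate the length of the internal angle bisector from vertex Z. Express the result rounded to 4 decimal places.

The third angle is ∠Y = 180° − ∠Z − ∠X = 70.40°.
Law of sines: YZ = XY·sin X/sin Z ≈ 39.294.
Law of sines: ZX = XY·sin Y/sin Z ≈ 38.323.
The bisector from Z has length 2·YZ·ZX·cos(∠Z/2)/(YZ+ZX) ≈ 37.047.

37.0471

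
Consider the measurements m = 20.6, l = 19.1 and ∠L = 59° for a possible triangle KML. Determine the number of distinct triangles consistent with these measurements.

2

m·sin L = 20.6·sin(59°) ≈ 17.66.
Since m sin L < l < m (17.66 < 19.1 < 20.6), two triangles exist.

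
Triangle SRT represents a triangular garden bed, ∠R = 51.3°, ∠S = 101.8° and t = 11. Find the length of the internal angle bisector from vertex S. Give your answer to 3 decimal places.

8.783

The third angle is ∠T = 180° − ∠S − ∠R = 26.90°.
Law of sines: s = t·sin S/sin T ≈ 23.799.
Law of sines: r = t·sin R/sin T ≈ 18.975.
The bisector from S has length 2·r·t·cos(∠S/2)/(r+t) ≈ 8.7831.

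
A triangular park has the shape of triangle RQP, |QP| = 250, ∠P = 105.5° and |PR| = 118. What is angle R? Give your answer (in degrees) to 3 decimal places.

By the law of cosines, |RQ|² = |QP|² + |PR|² − 2·|QP|·|PR|·cos P = 92191, so |RQ| ≈ 303.63.
Law of cosines again: cos R = (|PR|² + |RQ|² − |QP|²)/(2·|PR|·|RQ|) ≈ 0.60867, so ∠R ≈ 52.51°.

52.507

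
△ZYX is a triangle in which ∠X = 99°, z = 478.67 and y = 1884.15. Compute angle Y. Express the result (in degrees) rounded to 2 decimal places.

By the law of cosines, x² = z² + y² − 2·z·y·cos X = 4.0613e+06, so x ≈ 2015.3.
Law of cosines again: cos Y = (x² + z² − y²)/(2·x·z) ≈ 0.38378, so ∠Y ≈ 67.43°.

∠Y ≈ 67.43°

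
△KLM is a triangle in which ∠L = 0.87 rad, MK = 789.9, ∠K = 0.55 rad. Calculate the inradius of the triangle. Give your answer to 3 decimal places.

The third angle is ∠M = π − ∠K − ∠L = 1.722 rad.
Law of sines: LM = MK·sin K/sin L ≈ 540.17.
Law of sines: KL = MK·sin M/sin L ≈ 1021.7.
Area = ½·MK·LM·sin M ≈ 2.1092e+05.
Semiperimeter s = (540.17+789.9+1021.7)/2 = 1175.9.
Inradius = area/s = 2.1092e+05/1175.9 ≈ 179.37.

r ≈ 179.369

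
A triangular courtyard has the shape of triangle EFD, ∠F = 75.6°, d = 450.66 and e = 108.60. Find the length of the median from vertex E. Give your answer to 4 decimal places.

m_E ≈ 440.3086

By the law of cosines, f² = d² + e² − 2·d·e·cos F = 1.9055e+05, so f ≈ 436.52.
Median from E: ½√(2·f² + 2·d² − e²) ≈ 440.31.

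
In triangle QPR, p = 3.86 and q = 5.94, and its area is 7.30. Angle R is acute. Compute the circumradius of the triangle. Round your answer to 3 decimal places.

3.023

From area = ½·q·p·sin R, we get sin R = 2·area/(q·p) ≈ 0.63676.
Taking the acute solution, ∠R ≈ 39.55°.
Law of cosines then gives r ≈ 3.8503.
Circumradius = r/(2 sin R) ≈ 3.0233.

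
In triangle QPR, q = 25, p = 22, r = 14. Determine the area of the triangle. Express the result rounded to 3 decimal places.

Semiperimeter s = (25 + 22 + 14)/2 = 30.5.
Heron's formula: area = √(30.5·5.5·8.5·16.5) ≈ 153.38.

area ≈ 153.385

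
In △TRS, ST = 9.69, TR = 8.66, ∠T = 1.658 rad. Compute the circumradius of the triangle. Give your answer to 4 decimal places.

By the law of cosines, RS² = ST² + TR² − 2·ST·TR·cos T = 183.51, so RS ≈ 13.547.
Area = ½·ST·TR·sin T ≈ 41.798.
Circumradius = RS/(2 sin T) ≈ 6.7991.

6.7991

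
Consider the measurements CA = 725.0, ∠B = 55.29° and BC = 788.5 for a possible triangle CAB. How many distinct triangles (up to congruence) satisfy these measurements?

BC·sin B = 788.5·sin(55.29°) ≈ 648.2.
Since BC sin B < CA < BC (648.2 < 725.0 < 788.5), two triangles exist.

2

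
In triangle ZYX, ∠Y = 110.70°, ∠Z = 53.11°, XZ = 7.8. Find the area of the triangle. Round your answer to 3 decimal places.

area ≈ 7.252

The third angle is ∠X = 180° − ∠Z − ∠Y = 16.19°.
Law of sines: YX = XZ·sin Z/sin Y ≈ 6.6689.
Law of sines: ZY = XZ·sin X/sin Y ≈ 2.3249.
Area = ½·XZ·YX·sin X ≈ 7.2518.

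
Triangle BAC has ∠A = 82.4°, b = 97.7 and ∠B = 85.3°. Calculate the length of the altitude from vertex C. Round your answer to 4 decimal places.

96.8418

The third angle is ∠C = 180° − ∠B − ∠A = 12.30°.
Law of sines: a = b·sin A/sin B ≈ 97.168.
Law of sines: c = b·sin C/sin B ≈ 20.883.
Area = ½·b·a·sin C ≈ 1011.2.
The altitude from C has length 2·area/c ≈ 96.842.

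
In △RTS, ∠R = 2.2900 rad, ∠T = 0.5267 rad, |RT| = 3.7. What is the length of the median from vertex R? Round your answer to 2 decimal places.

The third angle is ∠S = π − ∠R − ∠T = 0.3249 rad.
Law of sines: |TS| = |RT|·sin R/sin S ≈ 8.7204.
Law of sines: |SR| = |RT|·sin T/sin S ≈ 5.8267.
Median from R: ½√(2·|SR|² + 2·|RT|² − |TS|²) ≈ 2.1929.

m_R ≈ 2.19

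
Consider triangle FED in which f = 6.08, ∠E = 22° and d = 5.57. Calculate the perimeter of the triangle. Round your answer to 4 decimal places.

By the law of cosines, e² = d² + f² − 2·d·f·cos E = 5.192, so e ≈ 2.2786.
Semiperimeter s = (6.08+2.2786+5.57)/2 = 6.9643.
Perimeter = 6.08 + 2.2786 + 5.57 = 13.929.

perimeter ≈ 13.9286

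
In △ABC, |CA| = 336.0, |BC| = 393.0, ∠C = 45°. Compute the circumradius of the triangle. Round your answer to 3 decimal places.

By the law of cosines, |AB|² = |BC|² + |CA|² − 2·|BC|·|CA|·cos C = 80601, so |AB| ≈ 283.9.
Area = ½·|BC|·|CA|·sin C ≈ 46686.
Circumradius = |AB|/(2 sin C) ≈ 200.75.

R ≈ 200.750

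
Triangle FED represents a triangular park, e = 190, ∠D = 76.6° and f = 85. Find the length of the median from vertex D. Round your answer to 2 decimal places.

m_D ≈ 112.71

By the law of cosines, d² = f² + e² − 2·f·e·cos D = 35840, so d ≈ 189.31.
Median from D: ½√(2·f² + 2·e² − d²) ≈ 112.71.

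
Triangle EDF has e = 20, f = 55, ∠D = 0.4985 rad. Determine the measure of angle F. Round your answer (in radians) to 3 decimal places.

By the law of cosines, d² = f² + e² − 2·f·e·cos D = 1492.7, so d ≈ 38.636.
Law of cosines again: cos F = (e² + d² − f²)/(2·e·d) ≈ -0.73265, so ∠F ≈ 2.3930 rad.

2.393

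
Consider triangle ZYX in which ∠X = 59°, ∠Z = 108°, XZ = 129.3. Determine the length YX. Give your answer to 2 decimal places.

The third angle is ∠Y = 180° − ∠X − ∠Z = 13.00°.
Law of sines: YX = XZ·sin Z/sin Y ≈ 546.66.

546.66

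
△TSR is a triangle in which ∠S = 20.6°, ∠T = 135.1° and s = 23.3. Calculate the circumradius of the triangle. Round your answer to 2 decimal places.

The third angle is ∠R = 180° − ∠T − ∠S = 24.30°.
Law of sines: t = s·sin T/sin S ≈ 46.745.
Law of sines: r = s·sin R/sin S ≈ 27.252.
Circumradius = s/(2 sin S) ≈ 33.111.

33.11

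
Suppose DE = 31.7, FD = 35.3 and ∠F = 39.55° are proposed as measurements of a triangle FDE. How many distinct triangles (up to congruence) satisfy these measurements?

2

FD·sin F = 35.3·sin(39.55°) ≈ 22.48.
Since FD sin F < DE < FD (22.48 < 31.7 < 35.3), two triangles exist.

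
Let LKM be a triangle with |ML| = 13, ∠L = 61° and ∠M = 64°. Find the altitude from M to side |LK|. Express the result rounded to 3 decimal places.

11.370

The third angle is ∠K = 180° − ∠M − ∠L = 55.00°.
Law of sines: |KM| = |ML|·sin L/sin K ≈ 13.88.
Law of sines: |LK| = |ML|·sin M/sin K ≈ 14.264.
Area = ½·|ML|·|KM|·sin M ≈ 81.091.
The altitude from M has length 2·area/|LK| ≈ 11.37.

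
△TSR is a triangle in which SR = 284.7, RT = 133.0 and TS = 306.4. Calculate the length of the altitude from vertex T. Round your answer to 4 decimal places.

Semiperimeter s = (284.7 + 133 + 306.4)/2 = 362.05.
Heron's formula: area = √(362.05·77.35·229.05·55.65) ≈ 18893.
The altitude from T has length 2·area/SR ≈ 132.73.

132.7256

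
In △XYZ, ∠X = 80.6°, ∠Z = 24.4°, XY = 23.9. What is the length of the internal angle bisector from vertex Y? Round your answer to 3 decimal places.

t_Y ≈ 26.730

The third angle is ∠Y = 180° − ∠Z − ∠X = 75.00°.
Law of sines: YZ = XY·sin X/sin Z ≈ 57.078.
Law of sines: ZX = XY·sin Y/sin Z ≈ 55.883.
The bisector from Y has length 2·XY·YZ·cos(∠Y/2)/(XY+YZ) ≈ 26.73.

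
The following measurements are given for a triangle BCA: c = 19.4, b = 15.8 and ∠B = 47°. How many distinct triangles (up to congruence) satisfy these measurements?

c·sin B = 19.4·sin(47°) ≈ 14.19.
Since c sin B < b < c (14.19 < 15.8 < 19.4), two triangles exist.

2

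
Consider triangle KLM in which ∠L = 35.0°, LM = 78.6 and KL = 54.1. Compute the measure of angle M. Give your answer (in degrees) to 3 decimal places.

By the law of cosines, MK² = KL² + LM² − 2·KL·LM·cos L = 2138.3, so MK ≈ 46.241.
Law of cosines again: cos M = (LM² + MK² − KL²)/(2·LM·MK) ≈ 0.74141, so ∠M ≈ 42.15°.

42.148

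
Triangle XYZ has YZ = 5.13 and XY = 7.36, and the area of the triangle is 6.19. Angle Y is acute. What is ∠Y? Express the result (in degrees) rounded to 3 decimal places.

∠Y ≈ 19.141°

From area = ½·XY·YZ·sin Y, we get sin Y = 2·area/(XY·YZ) ≈ 0.32789.
Taking the acute solution, ∠Y ≈ 19.14°.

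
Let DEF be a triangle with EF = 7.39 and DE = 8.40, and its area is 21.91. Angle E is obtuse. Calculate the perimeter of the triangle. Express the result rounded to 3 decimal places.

perimeter ≈ 30.388

From area = ½·DE·EF·sin E, we get sin E = 2·area/(DE·EF) ≈ 0.70591.
Taking the obtuse solution, ∠E ≈ 135.10°.
Law of cosines then gives FD ≈ 14.598.
Perimeter = 7.39 + 14.598 + 8.4 = 30.388.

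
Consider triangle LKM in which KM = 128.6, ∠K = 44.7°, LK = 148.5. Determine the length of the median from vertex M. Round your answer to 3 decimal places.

By the law of cosines, ML² = LK² + KM² − 2·LK·KM·cos K = 11442, so ML ≈ 106.97.
Median from M: ½√(2·KM² + 2·ML² − LK²) ≈ 92.07.

92.070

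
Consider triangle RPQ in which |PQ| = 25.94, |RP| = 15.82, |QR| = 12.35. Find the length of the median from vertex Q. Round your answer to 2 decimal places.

m_Q ≈ 18.71

Median from Q: ½√(2·|PQ|² + 2·|QR|² − |RP|²) ≈ 18.712.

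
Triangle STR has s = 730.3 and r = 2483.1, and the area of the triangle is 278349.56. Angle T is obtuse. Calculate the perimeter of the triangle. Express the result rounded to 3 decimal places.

6399.434

From area = ½·r·s·sin T, we get sin T = 2·area/(r·s) ≈ 0.30699.
Taking the obtuse solution, ∠T ≈ 162.12°.
Law of cosines then gives t ≈ 3186.
Perimeter = 730.3 + 3186 + 2483.1 = 6399.4.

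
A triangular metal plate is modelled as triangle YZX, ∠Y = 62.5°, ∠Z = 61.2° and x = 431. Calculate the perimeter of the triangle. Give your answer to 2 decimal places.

perimeter ≈ 1344.50

The third angle is ∠X = 180° − ∠Y − ∠Z = 56.30°.
Law of sines: y = x·sin Y/sin X ≈ 459.52.
Law of sines: z = x·sin Z/sin X ≈ 453.98.
Semiperimeter s = (459.52+453.98+431)/2 = 672.25.
Perimeter = 459.52 + 453.98 + 431 = 1344.5.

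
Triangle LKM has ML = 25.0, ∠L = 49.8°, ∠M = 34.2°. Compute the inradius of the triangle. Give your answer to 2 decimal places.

r ≈ 4.63

The third angle is ∠K = 180° − ∠M − ∠L = 96.00°.
Law of sines: KM = ML·sin L/sin K ≈ 19.2.
Law of sines: LK = ML·sin M/sin K ≈ 14.129.
Area = ½·ML·KM·sin M ≈ 134.9.
Semiperimeter s = (19.2+25+14.129)/2 = 29.165.
Inradius = area/s = 134.9/29.165 ≈ 4.6255.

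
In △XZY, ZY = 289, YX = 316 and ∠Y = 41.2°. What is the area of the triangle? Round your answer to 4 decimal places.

30077.0781

Area = ½·ZY·YX·sin Y ≈ 30077.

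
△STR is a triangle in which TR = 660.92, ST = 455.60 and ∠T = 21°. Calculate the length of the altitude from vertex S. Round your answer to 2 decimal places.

h_S ≈ 163.27

By the law of cosines, RS² = ST² + TR² − 2·ST·TR·cos T = 82156, so RS ≈ 286.63.
Area = ½·ST·TR·sin T ≈ 53955.
The altitude from S has length 2·area/TR ≈ 163.27.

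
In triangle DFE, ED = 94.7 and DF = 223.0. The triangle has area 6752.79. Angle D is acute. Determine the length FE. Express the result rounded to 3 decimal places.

161.948

From area = ½·ED·DF·sin D, we get sin D = 2·area/(ED·DF) ≈ 0.63953.
Taking the acute solution, ∠D ≈ 0.694 rad.
Law of cosines then gives FE ≈ 161.95.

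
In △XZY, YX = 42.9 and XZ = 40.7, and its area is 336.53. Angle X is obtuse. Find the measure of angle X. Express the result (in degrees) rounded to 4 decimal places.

From area = ½·YX·XZ·sin X, we get sin X = 2·area/(YX·XZ) ≈ 0.38548.
Taking the obtuse solution, ∠X ≈ 157.33°.

∠X ≈ 157.3264°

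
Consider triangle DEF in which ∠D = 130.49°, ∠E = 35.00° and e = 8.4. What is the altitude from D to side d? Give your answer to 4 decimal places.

2.1046

The third angle is ∠F = 180° − ∠D − ∠E = 14.51°.
Law of sines: d = e·sin D/sin E ≈ 11.138.
Law of sines: f = e·sin F/sin E ≈ 3.6693.
Area = ½·e·d·sin F ≈ 11.72.
The altitude from D has length 2·area/d ≈ 2.1046.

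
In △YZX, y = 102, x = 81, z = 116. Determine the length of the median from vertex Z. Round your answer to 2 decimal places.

Median from Z: ½√(2·x² + 2·y² − z²) ≈ 71.544.

m_Z ≈ 71.54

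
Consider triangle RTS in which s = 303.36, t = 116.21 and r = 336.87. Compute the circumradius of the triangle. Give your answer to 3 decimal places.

169.516

By the law of cosines, cos R = (t² + s² − r²) / (2·t·s) ≈ -0.11275, so ∠R ≈ 96.47°.
Circumradius = r/(2 sin R) ≈ 169.52.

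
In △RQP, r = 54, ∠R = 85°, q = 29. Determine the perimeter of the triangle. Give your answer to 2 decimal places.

Law of sines: sin Q = q·sin R/r ≈ 0.53499.
Since r ≥ q, only the acute value applies: ∠Q ≈ 32.34°.
Then ∠P = 180° − ∠R − ∠Q ≈ 62.66°.
Law of sines gives p = r·sin P/sin R ≈ 48.15.
Semiperimeter s = (54+29+48.15)/2 = 65.575.
Perimeter = 54 + 29 + 48.15 = 131.15.

131.15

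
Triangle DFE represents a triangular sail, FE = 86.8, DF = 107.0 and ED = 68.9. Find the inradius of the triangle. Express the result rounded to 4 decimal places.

22.7104

Semiperimeter s = (86.8 + 68.9 + 107)/2 = 131.35.
Heron's formula: area = √(131.35·44.55·62.45·24.35) ≈ 2983.
Inradius = area/s = 2983/131.35 ≈ 22.71.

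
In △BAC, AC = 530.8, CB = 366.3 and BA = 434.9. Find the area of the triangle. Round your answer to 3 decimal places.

area ≈ 78971.212

Semiperimeter s = (530.8 + 366.3 + 434.9)/2 = 666.
Heron's formula: area = √(666·135.2·299.7·231.1) ≈ 78971.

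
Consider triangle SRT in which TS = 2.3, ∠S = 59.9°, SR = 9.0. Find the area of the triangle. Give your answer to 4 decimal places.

Area = ½·TS·SR·sin S ≈ 8.9543.

8.9543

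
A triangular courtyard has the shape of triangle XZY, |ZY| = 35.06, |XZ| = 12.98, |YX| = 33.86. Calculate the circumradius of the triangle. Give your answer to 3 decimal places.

By the law of cosines, cos X = (|YX|² + |XZ|² − |ZY|²) / (2·|YX|·|XZ|) ≈ 0.09758, so ∠X ≈ 84.40°.
Circumradius = |ZY|/(2 sin X) ≈ 17.614.

17.614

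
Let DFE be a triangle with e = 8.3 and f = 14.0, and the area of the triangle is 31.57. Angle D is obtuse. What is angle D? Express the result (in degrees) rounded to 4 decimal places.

From area = ½·f·e·sin D, we get sin D = 2·area/(f·e) ≈ 0.54337.
Taking the obtuse solution, ∠D ≈ 147.09°.

∠D ≈ 147.0864°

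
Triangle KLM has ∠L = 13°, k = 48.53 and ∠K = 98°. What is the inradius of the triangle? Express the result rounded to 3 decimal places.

4.743

The third angle is ∠M = 180° − ∠K − ∠L = 69.00°.
Law of sines: l = k·sin L/sin K ≈ 11.024.
Law of sines: m = k·sin M/sin K ≈ 45.752.
Area = ½·k·l·sin M ≈ 249.73.
Semiperimeter s = (48.53+11.024+45.752)/2 = 52.653.
Inradius = area/s = 249.73/52.653 ≈ 4.743.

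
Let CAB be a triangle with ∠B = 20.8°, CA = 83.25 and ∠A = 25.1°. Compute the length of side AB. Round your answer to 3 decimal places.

168.355

The third angle is ∠C = 180° − ∠A − ∠B = 134.10°.
Law of sines: AB = CA·sin C/sin B ≈ 168.35.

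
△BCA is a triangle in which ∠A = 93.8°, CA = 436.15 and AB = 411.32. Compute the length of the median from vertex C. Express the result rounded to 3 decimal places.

494.381

By the law of cosines, BC² = CA² + AB² − 2·CA·AB·cos A = 3.8319e+05, so BC ≈ 619.02.
Median from C: ½√(2·BC² + 2·CA² − AB²) ≈ 494.38.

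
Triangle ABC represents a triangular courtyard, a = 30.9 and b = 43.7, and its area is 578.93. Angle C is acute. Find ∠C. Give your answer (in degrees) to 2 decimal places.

From area = ½·a·b·sin C, we get sin C = 2·area/(a·b) ≈ 0.85746.
Taking the acute solution, ∠C ≈ 59.03°.

∠C ≈ 59.03°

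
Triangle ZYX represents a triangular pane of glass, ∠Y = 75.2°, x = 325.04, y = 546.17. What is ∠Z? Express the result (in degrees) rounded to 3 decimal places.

Law of sines: sin X = x·sin Y/y ≈ 0.57538.
Since y ≥ x, only the acute value applies: ∠X ≈ 35.13°.
Then ∠Z = 180° − ∠Y − ∠X ≈ 69.67°.

69.674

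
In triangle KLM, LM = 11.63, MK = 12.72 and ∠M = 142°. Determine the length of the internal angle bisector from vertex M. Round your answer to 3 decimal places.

By the law of cosines, KL² = LM² + MK² − 2·LM·MK·cos M = 530.2, so KL ≈ 23.026.
The bisector from M has length 2·LM·MK·cos(∠M/2)/(LM+MK) ≈ 3.9558.

3.956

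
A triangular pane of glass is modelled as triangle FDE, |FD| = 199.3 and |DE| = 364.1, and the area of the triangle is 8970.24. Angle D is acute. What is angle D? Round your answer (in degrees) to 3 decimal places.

From area = ½·|FD|·|DE|·sin D, we get sin D = 2·area/(|FD|·|DE|) ≈ 0.24723.
Taking the acute solution, ∠D ≈ 14.31°.

14.314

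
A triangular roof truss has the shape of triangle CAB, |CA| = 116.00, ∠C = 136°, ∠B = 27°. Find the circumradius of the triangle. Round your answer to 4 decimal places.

The third angle is ∠A = 180° − ∠B − ∠C = 17.00°.
Law of sines: |AB| = |CA|·sin C/sin B ≈ 177.49.
Law of sines: |BC| = |CA|·sin A/sin B ≈ 74.704.
Circumradius = |CA|/(2 sin B) ≈ 127.76.

R ≈ 127.7560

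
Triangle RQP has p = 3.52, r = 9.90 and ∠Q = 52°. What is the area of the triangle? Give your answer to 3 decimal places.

area ≈ 13.730

Area = ½·p·r·sin Q ≈ 13.73.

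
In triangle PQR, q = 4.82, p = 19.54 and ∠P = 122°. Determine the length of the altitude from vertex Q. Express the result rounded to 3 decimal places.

h_Q ≈ 14.038

Law of sines: sin Q = q·sin P/p ≈ 0.20919.
Since p ≥ q, only the acute value applies: ∠Q ≈ 12.07°.
Then ∠R = 180° − ∠P − ∠Q ≈ 45.93°.
Law of sines gives r = p·sin R/sin P ≈ 16.553.
Area = ½·p·q·sin R ≈ 33.832.
The altitude from Q has length 2·area/q ≈ 14.038.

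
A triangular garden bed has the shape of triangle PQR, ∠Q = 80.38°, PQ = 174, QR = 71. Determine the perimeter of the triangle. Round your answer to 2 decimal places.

By the law of cosines, RP² = PQ² + QR² − 2·PQ·QR·cos Q = 31188, so RP ≈ 176.6.
Semiperimeter s = (71+176.6+174)/2 = 210.8.
Perimeter = 71 + 176.6 + 174 = 421.6.

perimeter ≈ 421.60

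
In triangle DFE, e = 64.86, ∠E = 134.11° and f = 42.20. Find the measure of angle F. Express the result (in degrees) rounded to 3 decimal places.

Law of sines: sin F = f·sin E/e ≈ 0.46716.
Since e ≥ f, only the acute value applies: ∠F ≈ 27.85°.
Then ∠D = 180° − ∠E − ∠F ≈ 18.04°.

∠F ≈ 27.850°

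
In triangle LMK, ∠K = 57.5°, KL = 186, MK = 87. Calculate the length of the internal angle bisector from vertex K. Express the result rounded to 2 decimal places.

t_K ≈ 103.94

By the law of cosines, LM² = MK² + KL² − 2·MK·KL·cos K = 24776, so LM ≈ 157.4.
The bisector from K has length 2·MK·KL·cos(∠K/2)/(MK+KL) ≈ 103.94.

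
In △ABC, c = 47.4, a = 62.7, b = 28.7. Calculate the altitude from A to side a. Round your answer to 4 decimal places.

Semiperimeter s = (62.7 + 28.7 + 47.4)/2 = 69.4.
Heron's formula: area = √(69.4·6.7·40.7·22) ≈ 645.25.
The altitude from A has length 2·area/a ≈ 20.582.

h_A ≈ 20.5820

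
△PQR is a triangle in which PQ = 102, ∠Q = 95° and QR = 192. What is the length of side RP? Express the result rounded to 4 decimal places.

By the law of cosines, RP² = PQ² + QR² − 2·PQ·QR·cos Q = 50682, so RP ≈ 225.13.

225.1260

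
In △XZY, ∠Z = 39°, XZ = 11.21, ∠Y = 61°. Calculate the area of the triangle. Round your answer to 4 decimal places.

area ≈ 44.5231

The third angle is ∠X = 180° − ∠Z − ∠Y = 80.00°.
Law of sines: ZY = XZ·sin X/sin Y ≈ 12.622.
Law of sines: YX = XZ·sin Z/sin Y ≈ 8.066.
Area = ½·XZ·ZY·sin Z ≈ 44.523.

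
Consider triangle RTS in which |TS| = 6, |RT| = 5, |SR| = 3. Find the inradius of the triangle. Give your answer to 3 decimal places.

r ≈ 1.069

Semiperimeter s = (6 + 3 + 5)/2 = 7.
Heron's formula: area = √(7·1·4·2) ≈ 7.4833.
Inradius = area/s = 7.4833/7 ≈ 1.069.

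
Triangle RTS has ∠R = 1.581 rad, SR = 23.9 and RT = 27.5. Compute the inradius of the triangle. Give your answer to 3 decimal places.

r ≈ 7.467

By the law of cosines, TS² = SR² + RT² − 2·SR·RT·cos R = 1340.9, so TS ≈ 36.618.
Area = ½·SR·RT·sin R ≈ 328.61.
Semiperimeter s = (36.618+23.9+27.5)/2 = 44.009.
Inradius = area/s = 328.61/44.009 ≈ 7.4668.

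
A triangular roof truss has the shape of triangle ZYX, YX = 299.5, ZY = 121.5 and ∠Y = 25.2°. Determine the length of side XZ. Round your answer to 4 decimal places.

196.4957

By the law of cosines, XZ² = ZY² + YX² − 2·ZY·YX·cos Y = 38611, so XZ ≈ 196.5.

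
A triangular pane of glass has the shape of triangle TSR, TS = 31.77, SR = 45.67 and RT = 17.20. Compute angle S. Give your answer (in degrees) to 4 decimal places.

By the law of cosines, cos S = (TS² + SR² − RT²) / (2·TS·SR) ≈ 0.96463, so ∠S ≈ 15.28°.

∠S ≈ 15.2835°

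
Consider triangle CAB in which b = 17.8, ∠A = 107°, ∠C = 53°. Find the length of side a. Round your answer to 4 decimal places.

The third angle is ∠B = 180° − ∠C − ∠A = 20.00°.
Law of sines: a = b·sin A/sin B ≈ 49.77.

49.7697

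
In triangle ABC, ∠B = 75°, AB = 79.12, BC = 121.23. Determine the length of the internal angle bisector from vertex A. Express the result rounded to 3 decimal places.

80.784

By the law of cosines, CA² = AB² + BC² − 2·AB·BC·cos B = 15992, so CA ≈ 126.46.
Law of cosines again: cos A = (CA² + AB² − BC²)/(2·CA·AB) ≈ 0.37754, so ∠A ≈ 67.82°.
The bisector from A has length 2·CA·AB·cos(∠A/2)/(CA+AB) ≈ 80.784.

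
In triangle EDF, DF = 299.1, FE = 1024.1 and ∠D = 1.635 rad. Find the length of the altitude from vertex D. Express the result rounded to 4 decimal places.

279.9314

Law of sines: sin E = DF·sin D/FE ≈ 0.29146.
Since FE ≥ DF, only the acute value applies: ∠E ≈ 0.296 rad.
Then ∠F = π − ∠D − ∠E ≈ 1.211 rad.
Law of sines gives ED = FE·sin F/sin D ≈ 960.45.
Area = ½·FE·DF·sin F ≈ 1.4334e+05.
The altitude from D has length 2·area/FE ≈ 279.93.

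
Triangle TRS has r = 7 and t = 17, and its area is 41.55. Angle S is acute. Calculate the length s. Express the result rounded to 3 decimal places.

From area = ½·t·r·sin S, we get sin S = 2·area/(t·r) ≈ 0.69832.
Taking the acute solution, ∠S ≈ 0.7730 rad.
Law of cosines then gives s ≈ 12.948.

12.948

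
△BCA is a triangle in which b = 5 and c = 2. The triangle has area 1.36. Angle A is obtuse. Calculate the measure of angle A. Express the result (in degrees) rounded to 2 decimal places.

From area = ½·b·c·sin A, we get sin A = 2·area/(b·c) ≈ 0.27200.
Taking the obtuse solution, ∠A ≈ 164.22°.

∠A ≈ 164.22°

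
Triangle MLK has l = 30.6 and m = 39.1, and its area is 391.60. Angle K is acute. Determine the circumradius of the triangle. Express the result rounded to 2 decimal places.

19.57

From area = ½·m·l·sin K, we get sin K = 2·area/(m·l) ≈ 0.65460.
Taking the acute solution, ∠K ≈ 40.89°.
Law of cosines then gives k ≈ 25.616.
Circumradius = k/(2 sin K) ≈ 19.566.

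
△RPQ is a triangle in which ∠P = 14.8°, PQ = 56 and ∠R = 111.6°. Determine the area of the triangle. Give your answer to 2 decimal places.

The third angle is ∠Q = 180° − ∠R − ∠P = 53.60°.
Law of sines: QR = PQ·sin P/sin R ≈ 15.385.
Law of sines: RP = PQ·sin Q/sin R ≈ 48.478.
Area = ½·PQ·QR·sin Q ≈ 346.74.

area ≈ 346.74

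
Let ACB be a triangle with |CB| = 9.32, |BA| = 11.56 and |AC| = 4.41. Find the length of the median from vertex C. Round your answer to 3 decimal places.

m_C ≈ 4.444

Median from C: ½√(2·|AC|² + 2·|CB|² − |BA|²) ≈ 4.4437.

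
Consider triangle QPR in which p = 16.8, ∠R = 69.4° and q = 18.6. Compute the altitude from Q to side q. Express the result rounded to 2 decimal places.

By the law of cosines, r² = q² + p² − 2·q·p·cos R = 408.31, so r ≈ 20.207.
Area = ½·q·p·sin R ≈ 146.25.
The altitude from Q has length 2·area/q ≈ 15.726.

15.73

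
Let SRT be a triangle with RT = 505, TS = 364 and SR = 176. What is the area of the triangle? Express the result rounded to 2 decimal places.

Semiperimeter s = (505 + 364 + 176)/2 = 522.5.
Heron's formula: area = √(522.5·17.5·158.5·346.5) ≈ 22409.

area ≈ 22409.31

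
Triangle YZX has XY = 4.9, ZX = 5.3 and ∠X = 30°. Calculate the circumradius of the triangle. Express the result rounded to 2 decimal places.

2.67

By the law of cosines, YZ² = ZX² + XY² − 2·ZX·XY·cos X = 7.1186, so YZ ≈ 2.6681.
Area = ½·ZX·XY·sin X ≈ 6.4925.
Circumradius = YZ/(2 sin X) ≈ 2.6681.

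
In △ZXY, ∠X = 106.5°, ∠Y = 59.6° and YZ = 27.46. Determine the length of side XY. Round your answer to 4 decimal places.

The third angle is ∠Z = 180° − ∠X − ∠Y = 13.90°.
Law of sines: XY = YZ·sin Z/sin X ≈ 6.88.

6.8800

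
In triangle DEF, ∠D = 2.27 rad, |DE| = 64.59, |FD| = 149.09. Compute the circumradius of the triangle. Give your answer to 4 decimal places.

By the law of cosines, |EF|² = |FD|² + |DE|² − 2·|FD|·|DE|·cos D = 38795, so |EF| ≈ 196.97.
Area = ½·|FD|·|DE|·sin D ≈ 3685.1.
Circumradius = |EF|/(2 sin D) ≈ 128.68.

R ≈ 128.6756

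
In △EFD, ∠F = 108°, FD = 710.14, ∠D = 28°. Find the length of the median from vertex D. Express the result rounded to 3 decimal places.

The third angle is ∠E = 180° − ∠F − ∠D = 44.00°.
Law of sines: DE = FD·sin F/sin E ≈ 972.25.
Law of sines: EF = FD·sin D/sin E ≈ 479.93.
Median from D: ½√(2·FD² + 2·DE² − EF²) ≈ 816.82.

816.825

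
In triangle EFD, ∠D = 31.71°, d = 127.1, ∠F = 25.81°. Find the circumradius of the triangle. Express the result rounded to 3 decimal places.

R ≈ 120.905

The third angle is ∠E = 180° − ∠F − ∠D = 122.48°.
Law of sines: e = d·sin E/sin D ≈ 203.99.
Law of sines: f = d·sin F/sin D ≈ 105.28.
Circumradius = d/(2 sin D) ≈ 120.9.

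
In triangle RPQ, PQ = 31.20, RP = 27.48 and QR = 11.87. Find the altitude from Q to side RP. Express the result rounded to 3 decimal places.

Semiperimeter s = (31.2 + 11.87 + 27.48)/2 = 35.275.
Heron's formula: area = √(35.275·4.075·23.405·7.795) ≈ 161.94.
The altitude from Q has length 2·area/RP ≈ 11.786.

11.786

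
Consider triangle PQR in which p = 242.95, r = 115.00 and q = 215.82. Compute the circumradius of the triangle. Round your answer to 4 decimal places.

By the law of cosines, cos P = (q² + r² − p²) / (2·q·r) ≈ 0.01568, so ∠P ≈ 89.10°.
Circumradius = p/(2 sin P) ≈ 121.49.

121.4899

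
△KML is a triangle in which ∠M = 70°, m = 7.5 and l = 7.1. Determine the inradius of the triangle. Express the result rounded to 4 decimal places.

r ≈ 1.9096

Law of sines: sin L = l·sin M/m ≈ 0.88958.
Since m ≥ l, only the acute value applies: ∠L ≈ 62.82°.
Then ∠K = 180° − ∠M − ∠L ≈ 47.18°.
Law of sines gives k = m·sin K/sin M ≈ 5.8543.
Area = ½·m·l·sin K ≈ 19.529.
Semiperimeter s = (5.8543+7.5+7.1)/2 = 10.227.
Inradius = area/s = 19.529/10.227 ≈ 1.9096.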